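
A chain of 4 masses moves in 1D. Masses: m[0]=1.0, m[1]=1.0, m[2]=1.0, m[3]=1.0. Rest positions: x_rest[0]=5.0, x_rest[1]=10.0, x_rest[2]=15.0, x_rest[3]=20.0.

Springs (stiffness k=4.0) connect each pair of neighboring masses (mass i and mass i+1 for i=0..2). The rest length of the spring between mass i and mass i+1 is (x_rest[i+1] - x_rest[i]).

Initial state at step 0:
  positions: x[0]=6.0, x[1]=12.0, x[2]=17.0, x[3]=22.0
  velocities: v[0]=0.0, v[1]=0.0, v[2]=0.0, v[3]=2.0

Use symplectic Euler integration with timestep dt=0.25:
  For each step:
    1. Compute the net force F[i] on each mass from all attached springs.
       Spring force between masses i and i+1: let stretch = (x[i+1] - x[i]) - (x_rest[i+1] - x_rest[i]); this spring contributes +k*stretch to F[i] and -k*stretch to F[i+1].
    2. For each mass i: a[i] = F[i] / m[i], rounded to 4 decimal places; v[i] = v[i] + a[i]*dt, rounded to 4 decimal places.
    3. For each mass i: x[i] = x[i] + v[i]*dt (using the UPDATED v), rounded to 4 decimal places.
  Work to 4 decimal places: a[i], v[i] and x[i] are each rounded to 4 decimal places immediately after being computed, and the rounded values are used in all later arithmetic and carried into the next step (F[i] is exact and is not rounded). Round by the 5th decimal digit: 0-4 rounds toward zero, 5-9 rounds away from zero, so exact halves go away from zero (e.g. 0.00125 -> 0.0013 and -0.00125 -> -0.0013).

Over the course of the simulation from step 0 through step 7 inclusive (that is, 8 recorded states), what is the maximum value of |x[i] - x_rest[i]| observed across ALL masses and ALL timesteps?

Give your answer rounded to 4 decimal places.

Answer: 3.2161

Derivation:
Step 0: x=[6.0000 12.0000 17.0000 22.0000] v=[0.0000 0.0000 0.0000 2.0000]
Step 1: x=[6.2500 11.7500 17.0000 22.5000] v=[1.0000 -1.0000 0.0000 2.0000]
Step 2: x=[6.6250 11.4375 17.0625 22.8750] v=[1.5000 -1.2500 0.2500 1.5000]
Step 3: x=[6.9531 11.3281 17.1719 23.0469] v=[1.3125 -0.4375 0.4375 0.6875]
Step 4: x=[7.1250 11.5859 17.2891 23.0000] v=[0.6875 1.0313 0.4687 -0.1875]
Step 5: x=[7.1621 12.1543 17.4082 22.7754] v=[0.1484 2.2736 0.4764 -0.8984]
Step 6: x=[7.1973 12.7881 17.5556 22.4590] v=[0.1406 2.5353 0.5897 -1.2656]
Step 7: x=[7.3802 13.2161 17.7370 22.1668] v=[0.7314 1.7120 0.7256 -1.1690]
Max displacement = 3.2161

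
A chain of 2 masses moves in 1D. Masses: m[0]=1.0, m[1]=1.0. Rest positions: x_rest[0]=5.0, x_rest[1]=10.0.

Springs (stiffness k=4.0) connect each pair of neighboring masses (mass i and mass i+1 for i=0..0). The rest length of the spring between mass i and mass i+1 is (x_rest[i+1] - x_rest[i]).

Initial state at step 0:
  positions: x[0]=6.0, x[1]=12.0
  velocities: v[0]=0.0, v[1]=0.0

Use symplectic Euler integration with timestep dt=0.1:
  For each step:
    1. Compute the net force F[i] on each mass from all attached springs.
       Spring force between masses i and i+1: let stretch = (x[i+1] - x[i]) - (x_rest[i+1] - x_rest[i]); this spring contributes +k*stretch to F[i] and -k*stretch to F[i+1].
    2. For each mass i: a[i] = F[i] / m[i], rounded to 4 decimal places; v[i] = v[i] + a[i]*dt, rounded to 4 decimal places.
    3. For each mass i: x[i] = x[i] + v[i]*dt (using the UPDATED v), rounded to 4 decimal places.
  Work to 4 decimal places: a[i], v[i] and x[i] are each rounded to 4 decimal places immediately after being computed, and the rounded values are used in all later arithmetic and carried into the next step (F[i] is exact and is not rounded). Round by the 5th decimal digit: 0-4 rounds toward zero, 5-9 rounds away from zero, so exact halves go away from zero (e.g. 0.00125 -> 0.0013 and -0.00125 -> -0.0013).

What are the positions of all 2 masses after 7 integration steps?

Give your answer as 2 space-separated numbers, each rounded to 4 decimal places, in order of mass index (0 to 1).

Step 0: x=[6.0000 12.0000] v=[0.0000 0.0000]
Step 1: x=[6.0400 11.9600] v=[0.4000 -0.4000]
Step 2: x=[6.1168 11.8832] v=[0.7680 -0.7680]
Step 3: x=[6.2243 11.7757] v=[1.0746 -1.0746]
Step 4: x=[6.3538 11.6462] v=[1.2952 -1.2952]
Step 5: x=[6.4950 11.5050] v=[1.4122 -1.4122]
Step 6: x=[6.6366 11.3634] v=[1.4162 -1.4162]
Step 7: x=[6.7673 11.2327] v=[1.3069 -1.3069]

Answer: 6.7673 11.2327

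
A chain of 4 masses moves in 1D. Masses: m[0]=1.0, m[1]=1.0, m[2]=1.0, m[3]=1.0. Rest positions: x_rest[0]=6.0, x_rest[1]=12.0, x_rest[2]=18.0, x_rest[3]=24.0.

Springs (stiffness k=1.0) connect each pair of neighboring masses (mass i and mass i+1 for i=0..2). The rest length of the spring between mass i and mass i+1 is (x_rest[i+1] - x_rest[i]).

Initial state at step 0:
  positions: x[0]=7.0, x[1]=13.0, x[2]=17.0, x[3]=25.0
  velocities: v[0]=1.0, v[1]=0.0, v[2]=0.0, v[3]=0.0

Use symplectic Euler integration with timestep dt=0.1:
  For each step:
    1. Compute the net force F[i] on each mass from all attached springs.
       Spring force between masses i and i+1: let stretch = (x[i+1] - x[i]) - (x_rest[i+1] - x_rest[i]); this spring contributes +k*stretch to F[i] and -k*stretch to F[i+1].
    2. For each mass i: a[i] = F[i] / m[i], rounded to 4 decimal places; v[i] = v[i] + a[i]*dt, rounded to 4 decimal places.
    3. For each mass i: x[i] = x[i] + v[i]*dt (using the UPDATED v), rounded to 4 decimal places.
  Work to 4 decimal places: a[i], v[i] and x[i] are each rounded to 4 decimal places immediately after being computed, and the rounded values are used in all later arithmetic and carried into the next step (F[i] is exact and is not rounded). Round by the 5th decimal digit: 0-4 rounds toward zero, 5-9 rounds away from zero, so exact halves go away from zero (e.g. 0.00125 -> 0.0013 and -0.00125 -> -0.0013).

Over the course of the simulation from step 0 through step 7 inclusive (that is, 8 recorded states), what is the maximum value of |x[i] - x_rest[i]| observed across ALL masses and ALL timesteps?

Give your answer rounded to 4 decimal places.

Step 0: x=[7.0000 13.0000 17.0000 25.0000] v=[1.0000 0.0000 0.0000 0.0000]
Step 1: x=[7.1000 12.9800 17.0400 24.9800] v=[1.0000 -0.2000 0.4000 -0.2000]
Step 2: x=[7.1988 12.9418 17.1188 24.9406] v=[0.9880 -0.3820 0.7880 -0.3940]
Step 3: x=[7.2950 12.8879 17.2341 24.8830] v=[0.9623 -0.5386 1.1525 -0.5762]
Step 4: x=[7.3872 12.8216 17.3824 24.8089] v=[0.9216 -0.6633 1.4828 -0.7411]
Step 5: x=[7.4737 12.7465 17.5593 24.7205] v=[0.8650 -0.7507 1.7694 -0.8838]
Step 6: x=[7.5529 12.6668 17.7597 24.6205] v=[0.7923 -0.7967 2.0042 -0.9999]
Step 7: x=[7.6233 12.5869 17.9778 24.5119] v=[0.7037 -0.7988 2.1810 -1.0860]
Max displacement = 1.6233

Answer: 1.6233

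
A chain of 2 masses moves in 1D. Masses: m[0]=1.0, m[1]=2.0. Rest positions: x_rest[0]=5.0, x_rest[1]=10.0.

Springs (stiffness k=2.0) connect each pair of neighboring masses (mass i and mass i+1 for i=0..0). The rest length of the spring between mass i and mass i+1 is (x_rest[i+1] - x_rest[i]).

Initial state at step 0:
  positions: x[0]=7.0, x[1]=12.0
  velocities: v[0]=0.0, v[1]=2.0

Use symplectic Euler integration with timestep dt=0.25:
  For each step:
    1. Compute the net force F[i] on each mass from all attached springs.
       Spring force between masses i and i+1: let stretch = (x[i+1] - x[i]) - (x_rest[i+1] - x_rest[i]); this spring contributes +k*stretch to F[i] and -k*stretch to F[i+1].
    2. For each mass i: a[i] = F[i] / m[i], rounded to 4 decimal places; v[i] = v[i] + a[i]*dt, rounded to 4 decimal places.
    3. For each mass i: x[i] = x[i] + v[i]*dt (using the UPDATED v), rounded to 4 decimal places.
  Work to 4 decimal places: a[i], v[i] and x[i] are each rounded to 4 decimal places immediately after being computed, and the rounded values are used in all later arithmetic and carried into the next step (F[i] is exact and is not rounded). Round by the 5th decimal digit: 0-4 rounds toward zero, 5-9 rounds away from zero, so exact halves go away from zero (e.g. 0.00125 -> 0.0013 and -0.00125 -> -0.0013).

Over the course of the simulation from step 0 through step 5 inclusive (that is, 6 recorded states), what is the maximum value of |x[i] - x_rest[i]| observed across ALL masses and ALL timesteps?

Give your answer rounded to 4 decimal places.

Answer: 3.9895

Derivation:
Step 0: x=[7.0000 12.0000] v=[0.0000 2.0000]
Step 1: x=[7.0000 12.5000] v=[0.0000 2.0000]
Step 2: x=[7.0625 12.9688] v=[0.2500 1.8750]
Step 3: x=[7.2383 13.3809] v=[0.7032 1.6484]
Step 4: x=[7.5569 13.7216] v=[1.2745 1.3628]
Step 5: x=[8.0211 13.9895] v=[1.8569 1.0716]
Max displacement = 3.9895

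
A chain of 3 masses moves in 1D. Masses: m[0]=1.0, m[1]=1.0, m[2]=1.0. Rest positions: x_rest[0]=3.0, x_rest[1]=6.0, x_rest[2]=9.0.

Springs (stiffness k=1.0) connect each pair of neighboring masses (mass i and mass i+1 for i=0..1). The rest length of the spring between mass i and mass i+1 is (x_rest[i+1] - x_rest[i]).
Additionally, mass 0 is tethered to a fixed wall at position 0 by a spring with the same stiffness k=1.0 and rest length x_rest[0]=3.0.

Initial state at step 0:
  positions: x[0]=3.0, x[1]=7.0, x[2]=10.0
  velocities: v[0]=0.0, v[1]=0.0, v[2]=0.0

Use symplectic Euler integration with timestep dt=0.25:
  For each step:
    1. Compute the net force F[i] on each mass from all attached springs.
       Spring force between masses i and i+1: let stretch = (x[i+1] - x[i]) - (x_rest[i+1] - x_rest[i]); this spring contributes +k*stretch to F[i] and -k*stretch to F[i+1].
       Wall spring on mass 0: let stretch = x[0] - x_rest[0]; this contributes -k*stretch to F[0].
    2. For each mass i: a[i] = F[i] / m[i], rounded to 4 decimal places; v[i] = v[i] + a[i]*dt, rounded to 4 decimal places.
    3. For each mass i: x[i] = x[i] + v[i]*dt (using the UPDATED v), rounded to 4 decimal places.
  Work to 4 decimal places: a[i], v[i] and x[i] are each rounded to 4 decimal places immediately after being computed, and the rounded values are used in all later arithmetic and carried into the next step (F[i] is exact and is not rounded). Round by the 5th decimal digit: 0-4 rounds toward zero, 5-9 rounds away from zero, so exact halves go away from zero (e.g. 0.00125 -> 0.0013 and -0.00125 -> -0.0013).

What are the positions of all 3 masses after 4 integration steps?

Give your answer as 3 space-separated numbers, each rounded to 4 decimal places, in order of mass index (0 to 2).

Step 0: x=[3.0000 7.0000 10.0000] v=[0.0000 0.0000 0.0000]
Step 1: x=[3.0625 6.9375 10.0000] v=[0.2500 -0.2500 0.0000]
Step 2: x=[3.1758 6.8242 9.9961] v=[0.4531 -0.4531 -0.0156]
Step 3: x=[3.3186 6.6812 9.9815] v=[0.5713 -0.5722 -0.0586]
Step 4: x=[3.4642 6.5343 9.9481] v=[0.5823 -0.5878 -0.1337]

Answer: 3.4642 6.5343 9.9481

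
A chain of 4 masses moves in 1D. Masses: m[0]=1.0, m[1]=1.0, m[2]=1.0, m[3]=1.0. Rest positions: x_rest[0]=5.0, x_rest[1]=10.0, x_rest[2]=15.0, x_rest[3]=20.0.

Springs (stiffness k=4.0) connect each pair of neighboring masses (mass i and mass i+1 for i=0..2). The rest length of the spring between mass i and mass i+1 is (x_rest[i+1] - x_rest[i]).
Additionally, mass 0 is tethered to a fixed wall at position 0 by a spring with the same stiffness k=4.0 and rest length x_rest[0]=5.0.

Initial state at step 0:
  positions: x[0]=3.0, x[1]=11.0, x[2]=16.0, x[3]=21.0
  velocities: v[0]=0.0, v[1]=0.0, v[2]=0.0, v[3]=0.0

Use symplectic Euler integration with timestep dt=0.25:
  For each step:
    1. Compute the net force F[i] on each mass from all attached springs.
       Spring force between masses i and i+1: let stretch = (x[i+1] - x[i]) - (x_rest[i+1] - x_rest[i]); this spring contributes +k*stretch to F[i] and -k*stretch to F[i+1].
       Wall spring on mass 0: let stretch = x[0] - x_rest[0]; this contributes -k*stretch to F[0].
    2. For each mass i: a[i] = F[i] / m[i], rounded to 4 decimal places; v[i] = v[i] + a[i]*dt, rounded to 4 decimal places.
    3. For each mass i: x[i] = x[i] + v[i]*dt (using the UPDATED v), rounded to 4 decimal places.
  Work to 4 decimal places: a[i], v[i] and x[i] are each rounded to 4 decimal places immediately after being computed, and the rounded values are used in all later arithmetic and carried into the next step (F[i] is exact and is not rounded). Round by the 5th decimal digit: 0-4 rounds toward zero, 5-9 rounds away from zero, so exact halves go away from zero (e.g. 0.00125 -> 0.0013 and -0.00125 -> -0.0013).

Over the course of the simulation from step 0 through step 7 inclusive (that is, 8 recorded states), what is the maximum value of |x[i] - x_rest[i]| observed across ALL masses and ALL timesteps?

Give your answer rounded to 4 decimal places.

Step 0: x=[3.0000 11.0000 16.0000 21.0000] v=[0.0000 0.0000 0.0000 0.0000]
Step 1: x=[4.2500 10.2500 16.0000 21.0000] v=[5.0000 -3.0000 0.0000 0.0000]
Step 2: x=[5.9375 9.4375 15.8125 21.0000] v=[6.7500 -3.2500 -0.7500 0.0000]
Step 3: x=[7.0156 9.3438 15.3281 20.9531] v=[4.3125 -0.3750 -1.9375 -0.1875]
Step 4: x=[6.9219 10.1641 14.7539 20.7500] v=[-0.3749 3.2811 -2.2968 -0.8125]
Step 5: x=[5.9083 11.3213 14.5313 20.2979] v=[-4.0546 4.6287 -0.8905 -1.8086]
Step 6: x=[4.7708 11.9277 14.9478 19.6541] v=[-4.5499 2.4257 1.6661 -2.5752]
Step 7: x=[4.2299 11.4999 15.7859 19.0837] v=[-2.1638 -1.7111 3.3523 -2.2815]
Max displacement = 2.0156

Answer: 2.0156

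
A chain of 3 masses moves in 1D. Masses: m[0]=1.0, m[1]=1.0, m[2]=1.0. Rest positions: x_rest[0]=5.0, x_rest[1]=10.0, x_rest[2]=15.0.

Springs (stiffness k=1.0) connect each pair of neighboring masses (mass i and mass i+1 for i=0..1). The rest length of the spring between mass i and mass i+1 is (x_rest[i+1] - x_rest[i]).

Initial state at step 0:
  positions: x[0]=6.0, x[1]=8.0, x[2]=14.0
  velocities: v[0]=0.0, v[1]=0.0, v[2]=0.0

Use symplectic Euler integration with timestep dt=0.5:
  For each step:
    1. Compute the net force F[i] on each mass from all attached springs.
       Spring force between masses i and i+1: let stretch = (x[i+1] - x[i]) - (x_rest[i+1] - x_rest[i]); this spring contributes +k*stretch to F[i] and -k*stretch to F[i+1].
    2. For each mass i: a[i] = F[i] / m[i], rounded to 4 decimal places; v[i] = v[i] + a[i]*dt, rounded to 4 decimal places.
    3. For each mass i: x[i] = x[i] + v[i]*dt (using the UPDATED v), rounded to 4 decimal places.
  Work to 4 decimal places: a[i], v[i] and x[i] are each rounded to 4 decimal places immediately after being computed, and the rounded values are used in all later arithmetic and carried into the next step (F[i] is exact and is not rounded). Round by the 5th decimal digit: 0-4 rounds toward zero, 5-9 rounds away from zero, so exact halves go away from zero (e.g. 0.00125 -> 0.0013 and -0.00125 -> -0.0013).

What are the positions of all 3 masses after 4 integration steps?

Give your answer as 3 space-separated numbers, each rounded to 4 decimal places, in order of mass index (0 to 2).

Answer: 3.1992 10.2656 14.5352

Derivation:
Step 0: x=[6.0000 8.0000 14.0000] v=[0.0000 0.0000 0.0000]
Step 1: x=[5.2500 9.0000 13.7500] v=[-1.5000 2.0000 -0.5000]
Step 2: x=[4.1875 10.2500 13.5625] v=[-2.1250 2.5000 -0.3750]
Step 3: x=[3.3906 10.8125 13.7969] v=[-1.5938 1.1250 0.4688]
Step 4: x=[3.1992 10.2656 14.5352] v=[-0.3829 -1.0938 1.4766]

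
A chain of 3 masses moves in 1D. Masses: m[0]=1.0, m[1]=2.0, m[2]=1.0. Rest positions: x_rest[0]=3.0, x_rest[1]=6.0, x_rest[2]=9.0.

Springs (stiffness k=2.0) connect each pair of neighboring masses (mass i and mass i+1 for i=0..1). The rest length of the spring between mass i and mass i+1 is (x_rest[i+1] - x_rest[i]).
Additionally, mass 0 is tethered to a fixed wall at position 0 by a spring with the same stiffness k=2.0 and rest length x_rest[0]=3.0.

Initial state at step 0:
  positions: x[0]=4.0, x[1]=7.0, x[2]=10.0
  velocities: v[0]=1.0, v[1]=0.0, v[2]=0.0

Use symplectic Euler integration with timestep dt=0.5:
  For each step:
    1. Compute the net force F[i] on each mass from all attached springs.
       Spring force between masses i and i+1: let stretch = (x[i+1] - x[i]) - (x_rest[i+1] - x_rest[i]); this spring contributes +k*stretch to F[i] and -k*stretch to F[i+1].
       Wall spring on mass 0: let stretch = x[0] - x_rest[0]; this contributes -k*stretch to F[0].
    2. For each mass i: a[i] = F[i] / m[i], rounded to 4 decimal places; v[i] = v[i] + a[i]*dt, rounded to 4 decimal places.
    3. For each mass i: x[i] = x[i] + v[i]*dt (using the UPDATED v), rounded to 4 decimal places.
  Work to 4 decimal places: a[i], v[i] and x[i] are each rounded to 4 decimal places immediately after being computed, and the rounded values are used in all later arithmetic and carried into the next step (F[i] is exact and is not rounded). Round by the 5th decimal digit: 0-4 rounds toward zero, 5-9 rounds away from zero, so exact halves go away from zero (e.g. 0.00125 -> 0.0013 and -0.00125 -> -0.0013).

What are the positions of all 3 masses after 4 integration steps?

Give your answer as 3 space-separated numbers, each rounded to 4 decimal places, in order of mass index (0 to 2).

Answer: 2.9375 6.5625 9.9375

Derivation:
Step 0: x=[4.0000 7.0000 10.0000] v=[1.0000 0.0000 0.0000]
Step 1: x=[4.0000 7.0000 10.0000] v=[0.0000 0.0000 0.0000]
Step 2: x=[3.5000 7.0000 10.0000] v=[-1.0000 0.0000 0.0000]
Step 3: x=[3.0000 6.8750 10.0000] v=[-1.0000 -0.2500 0.0000]
Step 4: x=[2.9375 6.5625 9.9375] v=[-0.1250 -0.6250 -0.1250]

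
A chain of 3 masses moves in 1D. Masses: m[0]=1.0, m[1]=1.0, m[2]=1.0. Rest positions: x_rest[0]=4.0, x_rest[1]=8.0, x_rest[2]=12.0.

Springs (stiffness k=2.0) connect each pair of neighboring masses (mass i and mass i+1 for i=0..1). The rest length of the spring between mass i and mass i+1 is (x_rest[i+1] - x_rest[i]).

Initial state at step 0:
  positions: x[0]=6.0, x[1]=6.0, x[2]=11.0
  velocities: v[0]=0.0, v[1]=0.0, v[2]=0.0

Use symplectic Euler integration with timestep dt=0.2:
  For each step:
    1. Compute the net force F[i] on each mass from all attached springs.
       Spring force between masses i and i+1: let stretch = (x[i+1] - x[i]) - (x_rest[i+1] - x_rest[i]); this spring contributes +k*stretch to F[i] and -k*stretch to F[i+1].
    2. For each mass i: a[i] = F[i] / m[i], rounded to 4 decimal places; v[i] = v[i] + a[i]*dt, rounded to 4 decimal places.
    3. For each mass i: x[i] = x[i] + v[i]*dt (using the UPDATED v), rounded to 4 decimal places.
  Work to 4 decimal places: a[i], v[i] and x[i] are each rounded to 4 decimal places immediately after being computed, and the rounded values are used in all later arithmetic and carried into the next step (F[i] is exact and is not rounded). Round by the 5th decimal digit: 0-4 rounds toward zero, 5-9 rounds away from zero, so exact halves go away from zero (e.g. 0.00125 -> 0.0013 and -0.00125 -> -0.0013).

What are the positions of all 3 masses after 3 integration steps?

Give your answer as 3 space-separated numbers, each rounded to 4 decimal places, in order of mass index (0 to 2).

Answer: 4.3557 7.9430 10.7012

Derivation:
Step 0: x=[6.0000 6.0000 11.0000] v=[0.0000 0.0000 0.0000]
Step 1: x=[5.6800 6.4000 10.9200] v=[-1.6000 2.0000 -0.4000]
Step 2: x=[5.0976 7.1040 10.7984] v=[-2.9120 3.5200 -0.6080]
Step 3: x=[4.3557 7.9430 10.7012] v=[-3.7094 4.1952 -0.4858]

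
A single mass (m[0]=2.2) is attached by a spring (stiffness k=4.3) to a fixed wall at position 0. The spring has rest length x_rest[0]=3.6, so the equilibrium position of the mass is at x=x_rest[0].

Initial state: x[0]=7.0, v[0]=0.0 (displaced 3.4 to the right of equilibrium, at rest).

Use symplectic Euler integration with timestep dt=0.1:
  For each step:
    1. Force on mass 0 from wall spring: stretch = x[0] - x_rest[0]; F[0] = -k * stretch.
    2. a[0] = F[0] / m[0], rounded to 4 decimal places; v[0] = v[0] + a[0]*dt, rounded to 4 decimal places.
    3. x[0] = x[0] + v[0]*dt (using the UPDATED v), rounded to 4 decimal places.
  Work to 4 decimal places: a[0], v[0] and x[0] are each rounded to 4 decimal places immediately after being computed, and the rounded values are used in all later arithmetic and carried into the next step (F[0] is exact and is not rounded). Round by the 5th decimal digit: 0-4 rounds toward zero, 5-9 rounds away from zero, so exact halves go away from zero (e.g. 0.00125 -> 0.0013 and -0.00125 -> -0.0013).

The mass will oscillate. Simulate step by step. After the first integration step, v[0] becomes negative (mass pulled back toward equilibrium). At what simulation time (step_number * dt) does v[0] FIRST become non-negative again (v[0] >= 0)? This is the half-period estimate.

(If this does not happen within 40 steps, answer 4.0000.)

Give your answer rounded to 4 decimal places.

Answer: 2.3000

Derivation:
Step 0: x=[7.0000] v=[0.0000]
Step 1: x=[6.9335] v=[-0.6646]
Step 2: x=[6.8019] v=[-1.3162]
Step 3: x=[6.6077] v=[-1.9420]
Step 4: x=[6.3547] v=[-2.5299]
Step 5: x=[6.0479] v=[-3.0683]
Step 6: x=[5.6932] v=[-3.5468]
Step 7: x=[5.2976] v=[-3.9559]
Step 8: x=[4.8688] v=[-4.2877]
Step 9: x=[4.4152] v=[-4.5357]
Step 10: x=[3.9457] v=[-4.6950]
Step 11: x=[3.4694] v=[-4.7626]
Step 12: x=[2.9957] v=[-4.7371]
Step 13: x=[2.5338] v=[-4.6190]
Step 14: x=[2.0927] v=[-4.4106]
Step 15: x=[1.6811] v=[-4.1160]
Step 16: x=[1.3070] v=[-3.7409]
Step 17: x=[0.9777] v=[-3.2927]
Step 18: x=[0.6997] v=[-2.7802]
Step 19: x=[0.4784] v=[-2.2133]
Step 20: x=[0.3181] v=[-1.6032]
Step 21: x=[0.2219] v=[-0.9617]
Step 22: x=[0.1918] v=[-0.3014]
Step 23: x=[0.2283] v=[0.3648]
First v>=0 after going negative at step 23, time=2.3000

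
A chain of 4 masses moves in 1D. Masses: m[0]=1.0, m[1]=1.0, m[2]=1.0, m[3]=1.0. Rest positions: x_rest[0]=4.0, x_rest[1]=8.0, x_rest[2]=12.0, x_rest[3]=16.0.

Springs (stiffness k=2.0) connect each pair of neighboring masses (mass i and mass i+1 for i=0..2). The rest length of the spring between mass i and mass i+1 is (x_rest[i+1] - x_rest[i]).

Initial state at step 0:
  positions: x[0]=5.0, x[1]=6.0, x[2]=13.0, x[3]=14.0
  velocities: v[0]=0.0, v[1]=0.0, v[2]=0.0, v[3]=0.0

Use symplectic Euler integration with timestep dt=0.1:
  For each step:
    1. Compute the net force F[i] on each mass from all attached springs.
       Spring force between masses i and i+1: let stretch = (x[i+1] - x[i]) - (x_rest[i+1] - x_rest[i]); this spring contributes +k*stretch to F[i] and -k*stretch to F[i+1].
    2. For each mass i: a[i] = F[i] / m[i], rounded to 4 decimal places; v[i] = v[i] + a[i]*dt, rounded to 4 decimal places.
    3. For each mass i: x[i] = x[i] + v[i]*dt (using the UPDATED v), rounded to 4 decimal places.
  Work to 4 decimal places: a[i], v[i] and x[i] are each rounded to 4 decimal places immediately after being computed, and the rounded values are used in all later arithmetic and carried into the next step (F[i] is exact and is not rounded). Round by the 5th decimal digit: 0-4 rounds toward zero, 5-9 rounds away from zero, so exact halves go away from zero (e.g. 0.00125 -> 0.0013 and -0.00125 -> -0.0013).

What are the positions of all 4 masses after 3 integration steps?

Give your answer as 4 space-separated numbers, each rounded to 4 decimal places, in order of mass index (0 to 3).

Step 0: x=[5.0000 6.0000 13.0000 14.0000] v=[0.0000 0.0000 0.0000 0.0000]
Step 1: x=[4.9400 6.1200 12.8800 14.0600] v=[-0.6000 1.2000 -1.2000 0.6000]
Step 2: x=[4.8236 6.3516 12.6484 14.1764] v=[-1.1640 2.3160 -2.3160 1.1640]
Step 3: x=[4.6578 6.6786 12.3214 14.3422] v=[-1.6584 3.2698 -3.2698 1.6584]

Answer: 4.6578 6.6786 12.3214 14.3422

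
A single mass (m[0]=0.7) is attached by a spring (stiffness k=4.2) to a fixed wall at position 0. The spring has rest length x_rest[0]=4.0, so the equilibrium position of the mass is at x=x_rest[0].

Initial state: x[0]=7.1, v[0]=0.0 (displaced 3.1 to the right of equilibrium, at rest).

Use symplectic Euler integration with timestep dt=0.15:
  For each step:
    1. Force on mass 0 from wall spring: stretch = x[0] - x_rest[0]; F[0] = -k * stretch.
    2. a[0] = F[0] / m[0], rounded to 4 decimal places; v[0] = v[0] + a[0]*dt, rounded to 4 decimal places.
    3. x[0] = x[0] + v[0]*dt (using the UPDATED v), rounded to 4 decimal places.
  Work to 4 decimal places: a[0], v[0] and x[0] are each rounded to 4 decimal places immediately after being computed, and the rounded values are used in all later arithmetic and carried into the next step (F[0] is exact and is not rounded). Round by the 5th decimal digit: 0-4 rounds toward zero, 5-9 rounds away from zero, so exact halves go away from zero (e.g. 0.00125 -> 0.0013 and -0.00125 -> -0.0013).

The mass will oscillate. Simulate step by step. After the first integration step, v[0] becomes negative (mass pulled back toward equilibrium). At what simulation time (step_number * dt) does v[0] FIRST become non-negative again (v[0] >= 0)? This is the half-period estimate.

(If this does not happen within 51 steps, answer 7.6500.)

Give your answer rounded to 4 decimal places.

Answer: 1.3500

Derivation:
Step 0: x=[7.1000] v=[0.0000]
Step 1: x=[6.6815] v=[-2.7900]
Step 2: x=[5.9010] v=[-5.2034]
Step 3: x=[4.8639] v=[-6.9143]
Step 4: x=[3.7101] v=[-7.6918]
Step 5: x=[2.5955] v=[-7.4309]
Step 6: x=[1.6705] v=[-6.1669]
Step 7: x=[1.0599] v=[-4.0704]
Step 8: x=[0.8463] v=[-1.4243]
Step 9: x=[1.0584] v=[1.4140]
First v>=0 after going negative at step 9, time=1.3500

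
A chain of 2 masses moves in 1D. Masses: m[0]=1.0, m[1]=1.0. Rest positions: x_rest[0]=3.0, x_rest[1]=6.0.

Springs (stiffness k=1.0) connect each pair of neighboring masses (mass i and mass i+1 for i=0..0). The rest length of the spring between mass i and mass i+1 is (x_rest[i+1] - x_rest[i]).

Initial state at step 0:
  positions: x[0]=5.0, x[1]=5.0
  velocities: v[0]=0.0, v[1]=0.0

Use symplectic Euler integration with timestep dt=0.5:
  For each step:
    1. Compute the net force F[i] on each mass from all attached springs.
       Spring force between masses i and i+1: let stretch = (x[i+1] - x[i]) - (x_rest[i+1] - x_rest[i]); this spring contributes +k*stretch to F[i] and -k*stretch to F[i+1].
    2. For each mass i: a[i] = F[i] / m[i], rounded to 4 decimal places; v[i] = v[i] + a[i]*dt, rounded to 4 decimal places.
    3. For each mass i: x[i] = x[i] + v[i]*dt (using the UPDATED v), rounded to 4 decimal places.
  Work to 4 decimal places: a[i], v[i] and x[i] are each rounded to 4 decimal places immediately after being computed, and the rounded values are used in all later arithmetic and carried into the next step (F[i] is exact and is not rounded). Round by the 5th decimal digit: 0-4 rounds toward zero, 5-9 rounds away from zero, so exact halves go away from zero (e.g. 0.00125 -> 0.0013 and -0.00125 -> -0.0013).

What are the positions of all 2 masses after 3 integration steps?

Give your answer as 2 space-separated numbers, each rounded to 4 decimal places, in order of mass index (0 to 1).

Step 0: x=[5.0000 5.0000] v=[0.0000 0.0000]
Step 1: x=[4.2500 5.7500] v=[-1.5000 1.5000]
Step 2: x=[3.1250 6.8750] v=[-2.2500 2.2500]
Step 3: x=[2.1875 7.8125] v=[-1.8750 1.8750]

Answer: 2.1875 7.8125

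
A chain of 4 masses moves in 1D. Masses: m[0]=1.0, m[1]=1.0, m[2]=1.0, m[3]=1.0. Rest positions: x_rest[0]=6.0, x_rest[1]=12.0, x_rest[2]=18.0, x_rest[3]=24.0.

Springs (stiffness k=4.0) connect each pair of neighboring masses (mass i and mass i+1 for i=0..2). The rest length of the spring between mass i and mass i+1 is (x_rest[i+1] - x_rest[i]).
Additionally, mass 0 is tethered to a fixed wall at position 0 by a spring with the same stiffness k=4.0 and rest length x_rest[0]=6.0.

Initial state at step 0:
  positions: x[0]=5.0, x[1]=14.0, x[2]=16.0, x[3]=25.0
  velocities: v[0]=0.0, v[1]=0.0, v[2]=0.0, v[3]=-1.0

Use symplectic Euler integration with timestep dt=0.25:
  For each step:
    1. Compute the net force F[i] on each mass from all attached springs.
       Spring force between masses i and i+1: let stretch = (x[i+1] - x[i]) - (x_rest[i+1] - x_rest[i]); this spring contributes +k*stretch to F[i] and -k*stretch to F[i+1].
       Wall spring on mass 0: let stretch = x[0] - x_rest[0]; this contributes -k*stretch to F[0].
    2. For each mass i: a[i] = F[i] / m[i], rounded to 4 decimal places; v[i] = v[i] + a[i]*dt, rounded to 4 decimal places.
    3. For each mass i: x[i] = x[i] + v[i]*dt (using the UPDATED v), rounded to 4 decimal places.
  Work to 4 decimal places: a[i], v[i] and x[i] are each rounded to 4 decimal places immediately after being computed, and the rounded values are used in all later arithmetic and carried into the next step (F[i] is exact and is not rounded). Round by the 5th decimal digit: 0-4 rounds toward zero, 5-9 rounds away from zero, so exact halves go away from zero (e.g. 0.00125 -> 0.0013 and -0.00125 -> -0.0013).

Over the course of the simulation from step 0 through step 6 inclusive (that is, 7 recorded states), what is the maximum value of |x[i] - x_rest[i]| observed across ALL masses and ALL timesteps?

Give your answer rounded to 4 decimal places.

Step 0: x=[5.0000 14.0000 16.0000 25.0000] v=[0.0000 0.0000 0.0000 -1.0000]
Step 1: x=[6.0000 12.2500 17.7500 24.0000] v=[4.0000 -7.0000 7.0000 -4.0000]
Step 2: x=[7.0625 10.3125 19.6875 22.9375] v=[4.2500 -7.7500 7.7500 -4.2500]
Step 3: x=[7.1719 9.9063 20.0938 22.5625] v=[0.4375 -1.6250 1.6250 -1.5000]
Step 4: x=[6.1719 11.3633 18.5704 23.0703] v=[-4.0000 5.8281 -6.0938 2.0313]
Step 5: x=[4.9268 13.3243 16.3702 23.9532] v=[-4.9805 7.8438 -8.8010 3.5314]
Step 6: x=[4.5494 13.9474 15.3042 24.4403] v=[-1.5098 2.4922 -4.2639 1.9484]
Max displacement = 2.6958

Answer: 2.6958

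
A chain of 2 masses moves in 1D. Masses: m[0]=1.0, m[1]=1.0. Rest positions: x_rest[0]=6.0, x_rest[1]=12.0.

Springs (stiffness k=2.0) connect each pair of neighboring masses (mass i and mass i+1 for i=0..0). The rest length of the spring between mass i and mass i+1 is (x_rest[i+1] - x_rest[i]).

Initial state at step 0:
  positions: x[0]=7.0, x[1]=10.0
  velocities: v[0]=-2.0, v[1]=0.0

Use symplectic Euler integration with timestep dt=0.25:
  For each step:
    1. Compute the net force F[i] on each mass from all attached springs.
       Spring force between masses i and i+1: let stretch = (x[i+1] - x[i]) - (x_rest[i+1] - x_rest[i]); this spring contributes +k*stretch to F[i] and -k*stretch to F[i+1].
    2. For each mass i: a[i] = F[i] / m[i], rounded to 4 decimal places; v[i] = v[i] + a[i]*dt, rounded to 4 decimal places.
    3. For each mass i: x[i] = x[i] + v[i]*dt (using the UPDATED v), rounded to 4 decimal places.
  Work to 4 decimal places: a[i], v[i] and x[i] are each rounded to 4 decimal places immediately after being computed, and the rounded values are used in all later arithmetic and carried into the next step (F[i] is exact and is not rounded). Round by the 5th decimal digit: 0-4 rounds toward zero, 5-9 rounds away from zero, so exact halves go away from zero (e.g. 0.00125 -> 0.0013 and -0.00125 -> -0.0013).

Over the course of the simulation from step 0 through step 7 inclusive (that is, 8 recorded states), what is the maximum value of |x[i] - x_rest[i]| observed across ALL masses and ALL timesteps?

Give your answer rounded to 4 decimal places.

Answer: 3.5897

Derivation:
Step 0: x=[7.0000 10.0000] v=[-2.0000 0.0000]
Step 1: x=[6.1250 10.3750] v=[-3.5000 1.5000]
Step 2: x=[5.0313 10.9688] v=[-4.3750 2.3750]
Step 3: x=[3.9297 11.5704] v=[-4.4063 2.4063]
Step 4: x=[3.0332 11.9669] v=[-3.5860 1.5860]
Step 5: x=[2.5034 11.9967] v=[-2.1192 0.1192]
Step 6: x=[2.4103 11.5898] v=[-0.3726 -1.6275]
Step 7: x=[2.7146 10.7855] v=[1.2172 -3.2173]
Max displacement = 3.5897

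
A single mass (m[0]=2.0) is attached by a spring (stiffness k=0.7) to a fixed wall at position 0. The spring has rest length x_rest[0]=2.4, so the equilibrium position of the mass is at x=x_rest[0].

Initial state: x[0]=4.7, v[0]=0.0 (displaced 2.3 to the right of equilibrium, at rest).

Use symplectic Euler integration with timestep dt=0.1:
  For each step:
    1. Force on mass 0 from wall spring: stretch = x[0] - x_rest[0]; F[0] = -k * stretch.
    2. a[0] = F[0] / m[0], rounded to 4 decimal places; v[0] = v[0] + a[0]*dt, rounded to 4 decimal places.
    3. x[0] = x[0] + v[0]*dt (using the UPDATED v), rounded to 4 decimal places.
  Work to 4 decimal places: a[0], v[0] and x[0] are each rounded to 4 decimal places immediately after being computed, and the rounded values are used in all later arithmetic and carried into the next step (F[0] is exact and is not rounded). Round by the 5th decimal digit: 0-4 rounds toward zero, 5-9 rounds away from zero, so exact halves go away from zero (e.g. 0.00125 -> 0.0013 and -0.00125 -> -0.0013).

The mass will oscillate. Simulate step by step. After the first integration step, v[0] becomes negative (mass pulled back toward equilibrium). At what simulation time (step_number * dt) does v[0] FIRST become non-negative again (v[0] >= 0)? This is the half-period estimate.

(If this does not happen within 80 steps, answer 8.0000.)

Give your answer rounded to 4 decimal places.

Answer: 5.4000

Derivation:
Step 0: x=[4.7000] v=[0.0000]
Step 1: x=[4.6920] v=[-0.0805]
Step 2: x=[4.6759] v=[-0.1607]
Step 3: x=[4.6519] v=[-0.2404]
Step 4: x=[4.6200] v=[-0.3192]
Step 5: x=[4.5803] v=[-0.3969]
Step 6: x=[4.5330] v=[-0.4732]
Step 7: x=[4.4782] v=[-0.5479]
Step 8: x=[4.4161] v=[-0.6206]
Step 9: x=[4.3470] v=[-0.6912]
Step 10: x=[4.2711] v=[-0.7594]
Step 11: x=[4.1886] v=[-0.8249]
Step 12: x=[4.0999] v=[-0.8875]
Step 13: x=[4.0052] v=[-0.9470]
Step 14: x=[3.9049] v=[-1.0032]
Step 15: x=[3.7993] v=[-1.0559]
Step 16: x=[3.6888] v=[-1.1049]
Step 17: x=[3.5738] v=[-1.1500]
Step 18: x=[3.4547] v=[-1.1911]
Step 19: x=[3.3319] v=[-1.2280]
Step 20: x=[3.2058] v=[-1.2606]
Step 21: x=[3.0769] v=[-1.2888]
Step 22: x=[2.9457] v=[-1.3125]
Step 23: x=[2.8125] v=[-1.3316]
Step 24: x=[2.6779] v=[-1.3460]
Step 25: x=[2.5423] v=[-1.3557]
Step 26: x=[2.4062] v=[-1.3607]
Step 27: x=[2.2701] v=[-1.3609]
Step 28: x=[2.1345] v=[-1.3564]
Step 29: x=[1.9998] v=[-1.3471]
Step 30: x=[1.8665] v=[-1.3331]
Step 31: x=[1.7351] v=[-1.3144]
Step 32: x=[1.6060] v=[-1.2911]
Step 33: x=[1.4797] v=[-1.2633]
Step 34: x=[1.3566] v=[-1.2311]
Step 35: x=[1.2371] v=[-1.1946]
Step 36: x=[1.1217] v=[-1.1539]
Step 37: x=[1.0108] v=[-1.1092]
Step 38: x=[0.9047] v=[-1.0606]
Step 39: x=[0.8039] v=[-1.0083]
Step 40: x=[0.7087] v=[-0.9524]
Step 41: x=[0.6194] v=[-0.8932]
Step 42: x=[0.5363] v=[-0.8309]
Step 43: x=[0.4597] v=[-0.7657]
Step 44: x=[0.3899] v=[-0.6978]
Step 45: x=[0.3272] v=[-0.6275]
Step 46: x=[0.2717] v=[-0.5550]
Step 47: x=[0.2237] v=[-0.4805]
Step 48: x=[0.1833] v=[-0.4043]
Step 49: x=[0.1506] v=[-0.3267]
Step 50: x=[0.1258] v=[-0.2480]
Step 51: x=[0.1090] v=[-0.1684]
Step 52: x=[0.1002] v=[-0.0882]
Step 53: x=[0.0994] v=[-0.0077]
Step 54: x=[0.1067] v=[0.0728]
First v>=0 after going negative at step 54, time=5.4000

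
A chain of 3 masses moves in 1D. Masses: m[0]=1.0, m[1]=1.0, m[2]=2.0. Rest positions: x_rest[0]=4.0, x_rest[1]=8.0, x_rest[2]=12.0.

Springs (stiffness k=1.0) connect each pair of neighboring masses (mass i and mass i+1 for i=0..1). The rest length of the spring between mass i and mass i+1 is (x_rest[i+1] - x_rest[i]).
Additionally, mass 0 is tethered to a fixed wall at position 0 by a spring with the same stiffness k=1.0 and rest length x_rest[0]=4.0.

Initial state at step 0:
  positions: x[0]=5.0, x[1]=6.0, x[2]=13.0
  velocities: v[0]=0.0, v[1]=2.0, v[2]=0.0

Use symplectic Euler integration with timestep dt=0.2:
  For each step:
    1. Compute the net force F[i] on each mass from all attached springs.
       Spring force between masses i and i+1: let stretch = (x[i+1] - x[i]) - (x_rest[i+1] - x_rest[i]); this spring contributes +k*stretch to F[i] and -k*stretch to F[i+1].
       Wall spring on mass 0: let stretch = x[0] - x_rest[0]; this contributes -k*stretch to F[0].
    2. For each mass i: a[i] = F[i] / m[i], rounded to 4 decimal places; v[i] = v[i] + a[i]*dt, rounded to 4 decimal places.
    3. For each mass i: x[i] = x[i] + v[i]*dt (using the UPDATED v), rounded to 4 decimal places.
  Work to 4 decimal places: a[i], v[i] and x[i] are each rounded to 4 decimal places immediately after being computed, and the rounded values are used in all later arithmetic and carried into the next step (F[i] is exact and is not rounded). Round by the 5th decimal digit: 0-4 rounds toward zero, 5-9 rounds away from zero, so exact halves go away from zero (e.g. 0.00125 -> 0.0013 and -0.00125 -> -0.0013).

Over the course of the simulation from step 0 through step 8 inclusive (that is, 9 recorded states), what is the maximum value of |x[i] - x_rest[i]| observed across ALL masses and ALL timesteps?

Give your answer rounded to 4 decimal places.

Answer: 3.4012

Derivation:
Step 0: x=[5.0000 6.0000 13.0000] v=[0.0000 2.0000 0.0000]
Step 1: x=[4.8400 6.6400 12.9400] v=[-0.8000 3.2000 -0.3000]
Step 2: x=[4.5584 7.4600 12.8340] v=[-1.4080 4.1000 -0.5300]
Step 3: x=[4.2105 8.3789 12.7005] v=[-1.7394 4.5945 -0.6674]
Step 4: x=[3.8609 9.3039 12.5606] v=[-1.7478 4.6251 -0.6996]
Step 5: x=[3.5746 10.1415 12.4355] v=[-1.4314 4.1878 -0.6253]
Step 6: x=[3.4080 10.8081 12.3446] v=[-0.8329 3.3332 -0.4547]
Step 7: x=[3.4011 11.2402 12.3029] v=[-0.0345 2.1605 -0.2083]
Step 8: x=[3.5717 11.4012 12.3200] v=[0.8531 0.8052 0.0854]
Max displacement = 3.4012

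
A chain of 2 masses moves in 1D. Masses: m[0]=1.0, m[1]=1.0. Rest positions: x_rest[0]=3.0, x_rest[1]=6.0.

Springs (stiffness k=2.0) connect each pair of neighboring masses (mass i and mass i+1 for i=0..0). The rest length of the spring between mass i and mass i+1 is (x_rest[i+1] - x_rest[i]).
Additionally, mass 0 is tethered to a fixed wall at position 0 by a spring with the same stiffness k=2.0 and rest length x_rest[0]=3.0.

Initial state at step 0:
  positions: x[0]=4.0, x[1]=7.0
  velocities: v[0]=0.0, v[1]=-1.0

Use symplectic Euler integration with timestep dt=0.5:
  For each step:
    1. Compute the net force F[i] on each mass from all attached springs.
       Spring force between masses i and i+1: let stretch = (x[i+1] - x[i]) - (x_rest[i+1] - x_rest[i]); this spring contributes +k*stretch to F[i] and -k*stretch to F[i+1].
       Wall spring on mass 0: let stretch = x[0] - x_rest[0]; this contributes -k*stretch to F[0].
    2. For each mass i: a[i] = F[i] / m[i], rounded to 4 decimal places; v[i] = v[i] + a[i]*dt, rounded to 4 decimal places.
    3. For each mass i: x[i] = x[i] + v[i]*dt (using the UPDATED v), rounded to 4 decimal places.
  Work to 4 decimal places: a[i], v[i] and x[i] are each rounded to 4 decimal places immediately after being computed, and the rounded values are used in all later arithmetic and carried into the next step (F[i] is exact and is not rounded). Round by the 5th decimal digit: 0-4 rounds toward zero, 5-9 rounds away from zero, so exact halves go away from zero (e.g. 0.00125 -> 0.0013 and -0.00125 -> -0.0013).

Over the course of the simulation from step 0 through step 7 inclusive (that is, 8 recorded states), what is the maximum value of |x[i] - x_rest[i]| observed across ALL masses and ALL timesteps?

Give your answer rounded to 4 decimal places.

Step 0: x=[4.0000 7.0000] v=[0.0000 -1.0000]
Step 1: x=[3.5000 6.5000] v=[-1.0000 -1.0000]
Step 2: x=[2.7500 6.0000] v=[-1.5000 -1.0000]
Step 3: x=[2.2500 5.3750] v=[-1.0000 -1.2500]
Step 4: x=[2.1875 4.6875] v=[-0.1250 -1.3750]
Step 5: x=[2.2813 4.2500] v=[0.1875 -0.8750]
Step 6: x=[2.2188 4.3282] v=[-0.1251 0.1563]
Step 7: x=[2.1016 4.8517] v=[-0.2345 1.0469]
Max displacement = 1.7500

Answer: 1.7500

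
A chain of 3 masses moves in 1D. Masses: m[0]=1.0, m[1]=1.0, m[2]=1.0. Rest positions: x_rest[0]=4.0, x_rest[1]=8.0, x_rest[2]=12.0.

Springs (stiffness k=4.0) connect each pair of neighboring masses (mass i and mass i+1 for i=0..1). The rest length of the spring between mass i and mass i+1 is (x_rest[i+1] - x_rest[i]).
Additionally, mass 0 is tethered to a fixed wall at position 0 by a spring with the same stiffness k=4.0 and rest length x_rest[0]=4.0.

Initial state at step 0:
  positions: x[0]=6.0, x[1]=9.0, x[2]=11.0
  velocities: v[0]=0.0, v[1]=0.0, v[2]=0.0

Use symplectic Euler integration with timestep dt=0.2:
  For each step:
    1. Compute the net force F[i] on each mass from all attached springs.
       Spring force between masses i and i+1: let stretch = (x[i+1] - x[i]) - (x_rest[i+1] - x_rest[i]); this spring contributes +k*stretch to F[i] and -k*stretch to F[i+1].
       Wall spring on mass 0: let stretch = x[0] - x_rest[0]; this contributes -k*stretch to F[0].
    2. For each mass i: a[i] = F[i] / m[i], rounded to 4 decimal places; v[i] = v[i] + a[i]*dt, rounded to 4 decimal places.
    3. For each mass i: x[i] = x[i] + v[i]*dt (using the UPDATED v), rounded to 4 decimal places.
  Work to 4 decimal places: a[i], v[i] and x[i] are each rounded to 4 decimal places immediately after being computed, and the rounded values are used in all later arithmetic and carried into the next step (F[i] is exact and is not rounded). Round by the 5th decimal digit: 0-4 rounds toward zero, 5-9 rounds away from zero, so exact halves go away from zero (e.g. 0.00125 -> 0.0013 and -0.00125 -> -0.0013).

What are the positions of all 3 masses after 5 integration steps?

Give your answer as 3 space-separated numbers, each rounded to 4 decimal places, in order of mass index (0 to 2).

Step 0: x=[6.0000 9.0000 11.0000] v=[0.0000 0.0000 0.0000]
Step 1: x=[5.5200 8.8400 11.3200] v=[-2.4000 -0.8000 1.6000]
Step 2: x=[4.6880 8.5456 11.8832] v=[-4.1600 -1.4720 2.8160]
Step 3: x=[3.7231 8.1680 12.5524] v=[-4.8243 -1.8880 3.3459]
Step 4: x=[2.8737 7.7807 13.1601] v=[-4.2469 -1.9364 3.0384]
Step 5: x=[2.3496 7.4690 13.5471] v=[-2.6203 -1.5585 1.9349]

Answer: 2.3496 7.4690 13.5471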